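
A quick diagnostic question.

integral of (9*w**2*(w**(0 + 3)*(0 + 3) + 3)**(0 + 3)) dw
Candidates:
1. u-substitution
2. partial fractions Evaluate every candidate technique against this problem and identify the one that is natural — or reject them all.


Diagnosis: u-substitution — viewed as a product, the integrand is a composition evaluated at (w**(0 + 3)*(0 + 3) + 3) times (a constant multiple of) that inner expression's derivative, so u = (w**(0 + 3)*(0 + 3) + 3) makes it elementary. Nothing stops a full expansion here — the substitution simply spares the algebra.
- u-substitution: a fit — the right tool for this form.
- partial fractions — there is no rational-function structure to decompose.


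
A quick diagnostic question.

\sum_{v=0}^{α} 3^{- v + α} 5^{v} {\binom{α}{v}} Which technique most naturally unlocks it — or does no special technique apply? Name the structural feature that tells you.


Best approach: the binomial theorem — binomial coefficients against complementary powers of 5 and 3: recognize the binomial expansion and resum.


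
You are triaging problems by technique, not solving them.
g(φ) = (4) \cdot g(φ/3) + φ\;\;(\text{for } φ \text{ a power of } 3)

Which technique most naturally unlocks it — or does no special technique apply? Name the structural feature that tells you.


Verdict: the master substitution — treat m = log base 3 of φ as the new clock: one recursion step advances m by one while φ scales by 3.


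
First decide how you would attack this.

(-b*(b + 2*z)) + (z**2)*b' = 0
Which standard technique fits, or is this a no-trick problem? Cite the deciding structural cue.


Best approach: the homogeneous substitution — the slope is degree-zero homogeneous: the ratio substitution v = b/z collapses it. This doubles as a Bernoulli equation in the unknown as written; the homogeneous route needs no setup at all.


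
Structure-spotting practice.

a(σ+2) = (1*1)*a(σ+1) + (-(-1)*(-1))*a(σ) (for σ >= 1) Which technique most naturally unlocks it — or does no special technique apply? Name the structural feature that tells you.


Verdict: the characteristic-root method — no index-dependence in the weights and nothing inhomogeneous: classic characteristic-equation setup.


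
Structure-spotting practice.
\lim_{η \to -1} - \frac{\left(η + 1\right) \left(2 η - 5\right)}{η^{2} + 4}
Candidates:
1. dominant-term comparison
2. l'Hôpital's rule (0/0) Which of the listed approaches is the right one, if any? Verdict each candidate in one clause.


Best approach: no special technique — the expression is continuous at -1 — substitute and evaluate; no indeterminate form appears.
- dominant-term comparison: this limit is not decided by comparing leading-term growth at infinity.
- l'Hôpital's rule (0/0) — substituting the point produces a determinate value, not a 0 over 0 clash.


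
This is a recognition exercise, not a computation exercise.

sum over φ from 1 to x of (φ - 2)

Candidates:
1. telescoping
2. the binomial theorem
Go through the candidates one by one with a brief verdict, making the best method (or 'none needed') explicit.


Technique: no special technique — constant-multiple powers of φ with no cancellation partners and no common ratio — use the standard power-sum formulas.
- telescoping — as presented, consecutive terms share no shifted copy to cancel against — no rewrite is on display to change that.
- the binomial theorem — there is no pair of bases whose matched powers would reassemble into a single binomial power.


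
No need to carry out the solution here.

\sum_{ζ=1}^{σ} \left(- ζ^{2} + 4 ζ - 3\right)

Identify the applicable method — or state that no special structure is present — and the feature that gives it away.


Method: no special technique — recognize the absence of structure: constant-multiple powers of ζ summed plainly, no special method required.


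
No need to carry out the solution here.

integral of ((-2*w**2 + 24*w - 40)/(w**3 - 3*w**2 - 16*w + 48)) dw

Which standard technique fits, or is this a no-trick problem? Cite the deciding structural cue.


Best approach: partial fractions — the factorization of w**3 - 3*w**2 - 16*w + 48 is the whole battle; after it, each term is a table integral.


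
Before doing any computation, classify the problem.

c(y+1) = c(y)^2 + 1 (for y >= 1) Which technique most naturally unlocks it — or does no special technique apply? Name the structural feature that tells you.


Diagnosis: no special technique — the new term depends nonlinearly on the old ones, which disqualifies every superposition-based technique.


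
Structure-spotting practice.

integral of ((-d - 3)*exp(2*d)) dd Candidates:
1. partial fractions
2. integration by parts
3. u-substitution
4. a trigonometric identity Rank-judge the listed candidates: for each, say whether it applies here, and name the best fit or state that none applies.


Diagnosis: integration by parts — a polynomial factor -d - 3 multiplies exp(2*d); differentiating -d - 3 lowers its degree while exp(2*d) integrates cleanly, so parts wins.
- partial fractions: there is no rational-function structure to decompose.
- integration by parts — a fit — the right tool for this form.
- u-substitution — no subexpression of the integrand serves as a whole-integral substitution inner — individual terms may offer their own, but none carries its derivative as a factor of the full integrand; a working change of variable would have to be constructed from outside the expression.
- a trigonometric identity: no sine or cosine appears, so there is nothing for a trigonometric identity to act on.


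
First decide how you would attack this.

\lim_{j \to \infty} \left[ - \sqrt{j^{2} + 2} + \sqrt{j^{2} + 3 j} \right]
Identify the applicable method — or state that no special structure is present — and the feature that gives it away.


Best approach: conjugate multiplication — turning the difference into a conjugate-rationalized ratio makes the limit readable.


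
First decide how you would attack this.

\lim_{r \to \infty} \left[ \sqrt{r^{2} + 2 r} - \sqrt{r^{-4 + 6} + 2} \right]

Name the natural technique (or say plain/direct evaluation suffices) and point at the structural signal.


Technique: conjugate multiplication — an infinity-minus-infinity difference with a surviving radical — multiply by the conjugate to cancel the divergence.


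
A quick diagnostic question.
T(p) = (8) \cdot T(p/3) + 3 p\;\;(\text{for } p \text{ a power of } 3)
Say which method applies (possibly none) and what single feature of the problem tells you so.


Best approach: the master substitution — the argument contracts 3-fold per step: reindex p exponentially and solve the linear recurrence in the new index.


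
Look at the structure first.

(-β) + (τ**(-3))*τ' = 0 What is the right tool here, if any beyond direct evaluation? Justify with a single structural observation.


Diagnosis: separation of variables — solved for the derivative, the right side splits multiplicatively into a function of each variable alone — divide and integrate each side. One could also solve this as an exact equation; with each coefficient in its own variable, separating is the same work with fewer steps.


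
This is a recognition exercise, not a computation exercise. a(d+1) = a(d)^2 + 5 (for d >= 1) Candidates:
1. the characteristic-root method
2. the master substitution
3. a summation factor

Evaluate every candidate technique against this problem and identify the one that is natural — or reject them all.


Best approach: no special technique — the new term depends nonlinearly on the old ones, which disqualifies every superposition-based technique.
- the characteristic-root method — the recursion is nonlinear in the sequence values, so no linear-modes ansatz applies.
- the master substitution: the recursive argument is a shift of the index, not a fixed fraction of it.
- a summation factor: the recursion is nonlinear — outside the first-order linear family a summation factor addresses.


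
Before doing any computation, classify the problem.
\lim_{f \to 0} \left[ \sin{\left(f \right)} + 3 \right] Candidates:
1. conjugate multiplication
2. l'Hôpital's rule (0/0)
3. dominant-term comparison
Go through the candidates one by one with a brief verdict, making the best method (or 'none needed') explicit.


Technique: no special technique — the expression is continuous at 0 — substitute and evaluate; no indeterminate form appears.
- conjugate multiplication: the conjugate move applies to radical differences, which this is not.
- l'Hôpital's rule (0/0) — evaluation at the point is determinate, so the rule has nothing to repair.
- dominant-term comparison: no dominant-degree comparison decides it.


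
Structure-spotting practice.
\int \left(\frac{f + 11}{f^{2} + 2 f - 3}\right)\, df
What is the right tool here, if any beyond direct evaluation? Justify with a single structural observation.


Best approach: partial fractions — with f^{2} + 2 f - 3 factorable and the degree on top strictly smaller, simple-fraction decomposition is immediate.


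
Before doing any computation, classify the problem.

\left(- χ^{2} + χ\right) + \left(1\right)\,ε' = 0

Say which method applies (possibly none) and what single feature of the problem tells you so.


Verdict: no special technique — the slope is a pure function of χ; integrate both sides and be done.


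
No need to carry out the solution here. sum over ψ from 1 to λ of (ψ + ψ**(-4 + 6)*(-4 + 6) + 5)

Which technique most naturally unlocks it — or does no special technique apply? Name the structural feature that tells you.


Diagnosis: no special technique — no cancellation, no constant ratio, no binomial weights — just polynomial terms summed directly.


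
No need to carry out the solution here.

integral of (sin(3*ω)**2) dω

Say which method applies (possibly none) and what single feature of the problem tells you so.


Method: a trigonometric identity — even powers like sin(3*ω)**2 never integrate directly; the half-angle identity lowers the degree first.


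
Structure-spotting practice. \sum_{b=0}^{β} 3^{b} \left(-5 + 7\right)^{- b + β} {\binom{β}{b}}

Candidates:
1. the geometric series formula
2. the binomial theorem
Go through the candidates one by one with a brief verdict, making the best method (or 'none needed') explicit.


Method: the binomial theorem — binomial coefficients against complementary powers of 3 and (-5 + 7): recognize the binomial expansion and resum.
- the geometric series formula: the term-to-term ratio changes with the index, so the geometric formula cannot close it.
- the binomial theorem — applicable, and directly so.


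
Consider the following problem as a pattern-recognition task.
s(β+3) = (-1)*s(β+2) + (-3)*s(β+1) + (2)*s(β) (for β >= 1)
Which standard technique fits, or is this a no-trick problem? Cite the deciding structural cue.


Verdict: the characteristic-root method — fixed numeric weights on consecutive terms and no forcing term added: the root method in its home territory.


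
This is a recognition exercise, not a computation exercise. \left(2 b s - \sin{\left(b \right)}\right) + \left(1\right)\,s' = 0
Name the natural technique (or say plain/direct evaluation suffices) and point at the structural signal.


Best approach: a linear integrating factor — the unknown enters only to the first power against a nonzero forcing term — the integrating-factor template applies directly.


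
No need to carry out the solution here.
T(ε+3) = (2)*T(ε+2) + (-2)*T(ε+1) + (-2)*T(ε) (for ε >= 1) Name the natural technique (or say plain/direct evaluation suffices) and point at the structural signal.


Diagnosis: the characteristic-root method — this is the constant-coefficient homogeneous case — the whole solution in ε reduces to a polynomial's roots.


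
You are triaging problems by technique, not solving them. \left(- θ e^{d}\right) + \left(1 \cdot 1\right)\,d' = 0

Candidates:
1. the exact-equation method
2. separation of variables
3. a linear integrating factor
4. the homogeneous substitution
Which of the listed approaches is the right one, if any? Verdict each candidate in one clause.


Method: separation of variables — all dependence on the two variables factors apart, the defining separable shape.
- the exact-equation method — no potential function has this form as its differential, as written.
- separation of variables: a fit — the right tool for this form.
- a linear integrating factor — a nonlinear term in the unknown puts this outside the integrating-factor template.
- the homogeneous substitution — the ratio substitution does not collapse this equation.


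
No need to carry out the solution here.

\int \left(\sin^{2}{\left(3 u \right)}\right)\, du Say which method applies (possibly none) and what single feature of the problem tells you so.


Technique: a trigonometric identity — the even trigonometric power \sin^{2}{\left(3 u \right)} reduces by a double-angle identity before any integration is attempted.


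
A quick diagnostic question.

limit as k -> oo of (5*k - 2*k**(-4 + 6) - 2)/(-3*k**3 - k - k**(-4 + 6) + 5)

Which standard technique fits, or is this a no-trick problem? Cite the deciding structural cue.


Verdict: dominant-term comparison — as k grows, only the highest-degree terms matter — compare leading terms and read the limit off. l'Hôpital's at-infinity variant applies to the expression viewed as a single quotient; the leading-term comparison is the direct route.


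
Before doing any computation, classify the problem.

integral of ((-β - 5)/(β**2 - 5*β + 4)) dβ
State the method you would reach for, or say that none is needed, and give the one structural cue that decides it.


Best approach: partial fractions — the denominator β**2 - 5*β + 4 factors, so the quotient decomposes into elementary partial fractions term by term.


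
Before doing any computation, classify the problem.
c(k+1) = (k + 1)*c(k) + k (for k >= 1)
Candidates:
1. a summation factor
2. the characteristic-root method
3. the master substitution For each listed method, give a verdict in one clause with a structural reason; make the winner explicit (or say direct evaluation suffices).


Verdict: a summation factor — one-term recursion with variable weight k + 1 is solved by product normalization, not by root-finding.
- a summation factor — applicable, and directly so.
- the characteristic-root method: an index-dependent weight blocks the pure exponential ansatz.
- the master substitution — the recursive argument is a shift of the index, not a fixed fraction of it.


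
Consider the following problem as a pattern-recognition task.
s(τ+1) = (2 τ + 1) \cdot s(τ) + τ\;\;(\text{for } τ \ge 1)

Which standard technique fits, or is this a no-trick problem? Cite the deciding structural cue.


Verdict: a summation factor — because the multiplier 2 τ + 1 is index-dependent, divide through by its running product and sum the resulting differences.


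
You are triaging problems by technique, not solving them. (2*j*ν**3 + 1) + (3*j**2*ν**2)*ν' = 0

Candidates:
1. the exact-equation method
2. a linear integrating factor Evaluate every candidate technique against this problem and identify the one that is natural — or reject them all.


Technique: the exact-equation method — d/dν of 2*j*ν**3 + 1 equals d/dj of 3*j**2*ν**2: the form is a total differential of one potential — integrate it exactly.
- the exact-equation method: yes — fits the structure here.
- a linear integrating factor: a nonlinear term in the unknown puts this outside the integrating-factor template.


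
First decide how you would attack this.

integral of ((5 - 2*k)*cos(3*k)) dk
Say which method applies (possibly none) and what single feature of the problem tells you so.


Method: integration by parts — the integrand splits as 5 - 2*k times cos(3*k) — repeatedly differentiating the polynomial part kills it, which is the parts ladder.


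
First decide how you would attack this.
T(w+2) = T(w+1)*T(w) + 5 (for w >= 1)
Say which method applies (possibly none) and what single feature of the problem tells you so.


Verdict: no special technique — the new term depends nonlinearly on the old ones, which disqualifies every superposition-based technique.


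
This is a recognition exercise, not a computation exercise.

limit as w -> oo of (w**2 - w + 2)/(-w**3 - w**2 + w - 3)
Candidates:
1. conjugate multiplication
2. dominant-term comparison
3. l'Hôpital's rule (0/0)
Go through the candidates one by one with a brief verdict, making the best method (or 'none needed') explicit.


Technique: dominant-term comparison — as w grows, only the highest-degree terms matter — compare leading terms and read the limit off.
- conjugate multiplication — no divergent radical difference is present for a conjugate pair to cancel.
- dominant-term comparison: applicable, and directly so.
- l'Hôpital's rule (0/0): as a single quotient the expression runs to ∞/∞ at the limit point — an at-infinity form of the rule would apply, though the leading-growth comparison is the direct reading.


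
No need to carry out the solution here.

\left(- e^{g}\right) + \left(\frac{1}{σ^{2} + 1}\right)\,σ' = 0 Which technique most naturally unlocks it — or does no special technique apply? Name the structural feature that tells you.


Diagnosis: separation of variables — a product of single-variable factors, e^{g} and σ^{2} + 1 — the textbook separable form. An exactness check succeeds on this form as well — separation and the potential function arrive at the same answer, separation more directly.


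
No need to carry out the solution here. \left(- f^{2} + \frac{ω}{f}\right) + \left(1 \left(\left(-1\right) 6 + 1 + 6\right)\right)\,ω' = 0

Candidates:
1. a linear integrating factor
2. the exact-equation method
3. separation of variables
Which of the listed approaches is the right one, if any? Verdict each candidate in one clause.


Method: a linear integrating factor — the unknown enters only to the first power against a nonzero forcing term — the integrating-factor template applies directly.
- a linear integrating factor — yes, a natural case for it.
- the exact-equation method — the mixed partial derivatives differ, so the left side is not a total differential.
- separation of variables: no algebra isolates the independent variable on one side and the unknown on the other.


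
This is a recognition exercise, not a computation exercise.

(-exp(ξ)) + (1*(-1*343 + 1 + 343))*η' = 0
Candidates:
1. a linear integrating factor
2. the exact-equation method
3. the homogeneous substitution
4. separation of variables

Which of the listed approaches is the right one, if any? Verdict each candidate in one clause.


Method: no special technique — the slope is a pure function of ξ; integrate both sides and be done.
- a linear integrating factor — with the unknown absent the integrating factor is a formality; direct integration is the working structure.
- the exact-equation method — no dependence on the unknown anywhere: exactness is a label without content here.
- the homogeneous substitution — rescaling both variables together changes the slope, so no ratio substitution collapses it.
- separation of variables: with no unknown in the slope, separating variables is a formality — the equation integrates directly.


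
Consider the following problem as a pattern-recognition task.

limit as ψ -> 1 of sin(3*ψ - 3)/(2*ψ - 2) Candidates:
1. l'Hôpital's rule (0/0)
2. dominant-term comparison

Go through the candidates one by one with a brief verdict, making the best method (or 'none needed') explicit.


Technique: l'Hôpital's rule (0/0) — plug in 1: top and bottom both hit zero, so differentiate each and retry. A local series expansion at the point resolves it as well; the rule is the packaged version of that step.
- l'Hôpital's rule (0/0) — a fit — the right tool for this form.
- dominant-term comparison: no ranking of term growth rates resolves the limit here.


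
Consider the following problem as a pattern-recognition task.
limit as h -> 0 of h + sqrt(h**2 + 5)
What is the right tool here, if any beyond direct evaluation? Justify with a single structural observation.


Diagnosis: no special technique — the expression is continuous at 0 — substitute and evaluate; no indeterminate form appears.


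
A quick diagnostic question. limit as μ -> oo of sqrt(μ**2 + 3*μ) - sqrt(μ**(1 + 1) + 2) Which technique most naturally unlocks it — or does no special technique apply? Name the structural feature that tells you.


Method: conjugate multiplication — infinity minus infinity with a radical in play — multiply by the conjugate so the divergences of sqrt(μ**2 + 3*μ) and sqrt(μ**(1 + 1) + 2) annihilate.


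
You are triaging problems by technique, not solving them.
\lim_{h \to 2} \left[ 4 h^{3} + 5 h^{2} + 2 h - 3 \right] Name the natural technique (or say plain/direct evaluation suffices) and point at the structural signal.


Verdict: no special technique — the function is continuous at 2; evaluation is itself the limit, no machinery required.


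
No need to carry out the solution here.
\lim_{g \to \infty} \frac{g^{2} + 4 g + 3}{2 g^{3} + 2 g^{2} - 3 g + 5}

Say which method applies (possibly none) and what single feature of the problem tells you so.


Verdict: dominant-term comparison — growth-rate triage: the leading powers of g decide the limit, everything else is noise. As a single quotient, the ∞/∞ shape would yield to repeated differentiation as well — the growth comparison gets there in one look.


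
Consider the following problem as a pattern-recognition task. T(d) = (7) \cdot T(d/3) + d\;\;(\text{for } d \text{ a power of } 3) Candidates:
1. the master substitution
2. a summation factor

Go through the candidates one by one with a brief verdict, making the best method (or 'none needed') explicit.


Best approach: the master substitution — treat m = log base 3 of d as the new clock: one recursion step advances m by one while d scales by 3.
- the master substitution — applicable, and directly so.
- a summation factor: the recursion divides its index rather than shifting it — there is no previous-term chain for a summation factor to telescope.


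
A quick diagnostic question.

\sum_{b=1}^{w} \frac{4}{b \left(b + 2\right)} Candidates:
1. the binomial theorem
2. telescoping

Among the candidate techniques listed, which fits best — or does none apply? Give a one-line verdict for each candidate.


Best approach: telescoping — \frac{4}{b \left(b + 2\right)} decomposes into shift-paired simple fractions; the series telescopes to finitely many boundary pieces.
- the binomial theorem: the summand does not match any term pattern of an expanded binomial power.
- telescoping: a fit — the right tool for this form.


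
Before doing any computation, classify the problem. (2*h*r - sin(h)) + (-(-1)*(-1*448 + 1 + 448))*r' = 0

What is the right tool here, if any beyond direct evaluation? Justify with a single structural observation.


Verdict: a linear integrating factor — the unknown enters only to the first power against a nonzero forcing term — the integrating-factor template applies directly.


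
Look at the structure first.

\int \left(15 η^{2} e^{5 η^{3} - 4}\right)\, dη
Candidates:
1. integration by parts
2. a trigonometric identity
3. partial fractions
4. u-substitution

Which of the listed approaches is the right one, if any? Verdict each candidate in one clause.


Method: u-substitution — collected, the integrand has one factor that is, up to a constant, the derivative of an inner expression the rest depends on — substitute for that inner expression.
- integration by parts — a polynomial factor is present, but its partner is not an exp, sine, or cosine of a degree-1 argument, nor a logarithm.
- a trigonometric identity: there is no trigonometric structure at all — the integrand carries no sine or cosine to rewrite.
- partial fractions: there is no rational-function structure to decompose.
- u-substitution — yes, a natural case for it.


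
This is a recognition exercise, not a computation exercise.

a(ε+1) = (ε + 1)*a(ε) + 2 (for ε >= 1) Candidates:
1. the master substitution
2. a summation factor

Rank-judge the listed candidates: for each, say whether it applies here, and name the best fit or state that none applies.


Method: a summation factor — with the index-dependent coefficient ε + 1, dividing by the cumulative product turns the left side into a pure difference.
- the master substitution — no fixed divisor shrinks the index between calls.
- a summation factor: yes, a natural case for it.


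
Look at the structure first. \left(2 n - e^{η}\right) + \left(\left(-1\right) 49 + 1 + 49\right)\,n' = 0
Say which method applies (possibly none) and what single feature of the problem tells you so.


Technique: a linear integrating factor — n enters only linearly with coefficient 2; multiply by exp of the integral of 2 and the left side becomes one derivative.


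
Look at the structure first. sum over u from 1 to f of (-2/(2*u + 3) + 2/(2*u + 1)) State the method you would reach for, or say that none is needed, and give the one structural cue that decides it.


Best approach: telescoping — spot the paired structure — each term adds 2/(2*u + 1) and subtracts its successor value, which the next term restores: the definition of a telescoping chain.


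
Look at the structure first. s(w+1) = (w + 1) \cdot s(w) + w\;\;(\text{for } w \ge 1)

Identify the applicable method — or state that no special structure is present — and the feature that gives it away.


Diagnosis: a summation factor — because the multiplier w + 1 is index-dependent, divide through by its running product and sum the resulting differences.


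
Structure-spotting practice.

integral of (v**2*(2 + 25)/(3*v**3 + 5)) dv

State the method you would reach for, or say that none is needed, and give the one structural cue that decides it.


Technique: u-substitution — read it as f(3*v**3 + 5) times a constant multiple of d(3*v**3 + 5): one substitution, u = 3*v**3 + 5, finishes it.


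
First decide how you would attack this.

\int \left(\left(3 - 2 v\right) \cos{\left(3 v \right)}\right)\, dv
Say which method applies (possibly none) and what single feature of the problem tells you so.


Method: integration by parts — a polynomial factor 3 - 2 v multiplies \cos{\left(3 v \right)}; differentiating 3 - 2 v lowers its degree while \cos{\left(3 v \right)} integrates cleanly, so parts wins.


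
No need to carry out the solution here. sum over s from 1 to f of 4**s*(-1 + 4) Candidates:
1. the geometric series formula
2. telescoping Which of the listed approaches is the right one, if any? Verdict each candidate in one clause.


Technique: the geometric series formula — consecutive terms stand in a fixed index-free ratio — the geometric sum formula closes it.
- the geometric series formula: yes, a natural case for it.
- telescoping — the terms as presented offer no neighboring cancellation — a telescoping rewrite may exist, but the displayed structure does not hand one over.


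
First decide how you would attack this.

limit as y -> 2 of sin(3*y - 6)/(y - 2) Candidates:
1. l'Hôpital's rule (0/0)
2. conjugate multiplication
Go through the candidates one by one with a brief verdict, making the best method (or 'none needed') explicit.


Verdict: l'Hôpital's rule (0/0) — substituting 2 gives 0 over 0; differentiate top and bottom once and re-evaluate. One could equally expand both pieces locally and compare leading terms; the rule does that in one stroke.
- l'Hôpital's rule (0/0) — a fit — the right tool for this form.
- conjugate multiplication: multiplying by a conjugate would not remove any indeterminacy here.


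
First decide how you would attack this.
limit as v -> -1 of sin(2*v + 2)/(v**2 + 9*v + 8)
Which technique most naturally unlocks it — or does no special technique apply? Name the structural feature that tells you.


Technique: l'Hôpital's rule (0/0) — numerator and denominator both vanish at -1 — a genuine 0/0 form, which is exactly when l'Hôpital applies. One could equally expand both pieces locally and compare leading terms; the rule does that in one stroke.


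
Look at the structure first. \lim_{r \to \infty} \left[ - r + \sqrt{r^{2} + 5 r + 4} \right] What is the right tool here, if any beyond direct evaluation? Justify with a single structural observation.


Diagnosis: conjugate multiplication — this difference gives up after one conjugate multiplication — the radical structure cancels against its conjugate.


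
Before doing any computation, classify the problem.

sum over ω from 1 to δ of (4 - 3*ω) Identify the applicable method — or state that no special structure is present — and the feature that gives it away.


Technique: no special technique — no ratio, no shift structure, no binomial pattern: sum the constant-multiple powers of ω with known formulas.


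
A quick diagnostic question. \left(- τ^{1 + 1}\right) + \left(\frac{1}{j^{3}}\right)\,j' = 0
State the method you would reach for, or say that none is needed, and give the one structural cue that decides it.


Verdict: separation of variables — one side of the product carries the independent variable, the other the unknown — the textbook separation shape. An exactness check succeeds on this form as well — separation and the potential function arrive at the same answer, separation more directly.


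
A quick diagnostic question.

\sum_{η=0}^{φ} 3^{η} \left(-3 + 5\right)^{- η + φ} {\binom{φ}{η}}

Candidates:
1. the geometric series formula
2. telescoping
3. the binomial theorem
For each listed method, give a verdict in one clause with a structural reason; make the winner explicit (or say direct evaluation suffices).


Verdict: the binomial theorem — {\binom{φ}{η}} weighting matched powers of 3 and (-3 + 5) is the expanded form of (3 + (-3 + 5))^φ — fold it back up.
- the geometric series formula: the term-to-term ratio drifts with the index — the one thing the geometric formula cannot absorb.
- telescoping — the terms as presented offer no neighboring cancellation — a telescoping rewrite may exist, but the displayed structure does not hand one over.
- the binomial theorem: applies; the problem has the shape this method handles.


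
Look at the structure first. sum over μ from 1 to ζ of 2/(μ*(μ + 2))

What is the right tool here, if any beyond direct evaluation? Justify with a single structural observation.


Technique: telescoping — split 2/(μ*(μ + 2)) by partial fractions and the pieces are one function at shifted arguments — interior terms cancel.


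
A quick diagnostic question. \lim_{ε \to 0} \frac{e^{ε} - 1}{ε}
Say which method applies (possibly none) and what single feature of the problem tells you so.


Best approach: l'Hôpital's rule (0/0) — numerator and denominator both vanish at 0 — a genuine 0/0 form, which is exactly when l'Hôpital applies. Known elementary limits would finish this too — the rule just bypasses the case analysis.


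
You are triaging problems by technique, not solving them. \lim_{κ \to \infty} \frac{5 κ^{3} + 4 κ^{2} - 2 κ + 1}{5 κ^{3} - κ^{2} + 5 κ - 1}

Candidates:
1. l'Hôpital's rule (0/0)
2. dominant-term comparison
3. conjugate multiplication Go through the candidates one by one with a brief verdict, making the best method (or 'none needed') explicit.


Diagnosis: dominant-term comparison — divide by the highest power of κ present: lower-order terms vanish and the dominant ratio remains.
- l'Hôpital's rule (0/0) — viewed as a single quotient this runs to ∞/∞, not the 0/0 clash this candidate addresses; an at-infinity variant of the rule would resolve it, but comparing leading growth reads the answer without differentiating.
- dominant-term comparison — yes, a natural case for it.
- conjugate multiplication — there is no infinity-minus-infinity radical difference to rationalize.


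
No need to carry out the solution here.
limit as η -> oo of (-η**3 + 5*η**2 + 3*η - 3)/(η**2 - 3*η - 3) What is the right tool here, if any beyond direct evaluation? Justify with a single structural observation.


Verdict: dominant-term comparison — divide by the highest power of η present: lower-order terms vanish and the dominant ratio remains. As a single quotient, the ∞/∞ shape would yield to repeated differentiation as well — the growth comparison gets there in one look.


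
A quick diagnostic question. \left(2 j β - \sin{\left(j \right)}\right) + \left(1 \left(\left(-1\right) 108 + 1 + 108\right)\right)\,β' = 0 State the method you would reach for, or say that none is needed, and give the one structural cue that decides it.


Diagnosis: a linear integrating factor — the equation is linear in β with coefficient 2 j; multiplying by the integrating factor exp(∫2 j) makes the left side a perfect derivative.


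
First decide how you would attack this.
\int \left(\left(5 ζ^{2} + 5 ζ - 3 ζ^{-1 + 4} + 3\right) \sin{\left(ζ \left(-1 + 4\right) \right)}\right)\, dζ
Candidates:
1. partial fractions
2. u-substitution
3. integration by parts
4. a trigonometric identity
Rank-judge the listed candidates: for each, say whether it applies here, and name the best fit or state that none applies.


Method: integration by parts — a polynomial factor (5 ζ^{2} + 5 ζ - 3 ζ^{-1 + 4} + 3) multiplies \sin{\left(ζ \left(-1 + 4\right) \right)}; differentiating (5 ζ^{2} + 5 ζ - 3 ζ^{-1 + 4} + 3) lowers its degree while \sin{\left(ζ \left(-1 + 4\right) \right)} integrates cleanly, so parts wins.
- partial fractions: the expression is not a ratio of polynomials that decomposes further.
- u-substitution: no subexpression of the integrand pairs with its own derivative as a factor — individual terms may offer their own substitutions, but any change of variable covering the whole integral would have to be constructed from outside the expression.
- integration by parts — a fit — the right tool for this form.
- a trigonometric identity: there is no trigonometric structure whose rewriting would simplify the integrand.


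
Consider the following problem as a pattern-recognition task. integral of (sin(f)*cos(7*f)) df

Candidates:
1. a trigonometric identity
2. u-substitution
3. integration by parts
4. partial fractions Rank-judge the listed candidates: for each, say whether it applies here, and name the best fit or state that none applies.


Method: a trigonometric identity — split sin(f)*cos(7*f) with the angle-addition identities: the resulting sum integrates term by term.
- a trigonometric identity: yes, a natural case for it.
- u-substitution: no subexpression of the integrand serves as a whole-integral substitution inner — individual terms may offer their own, but none carries its derivative as a factor of the full integrand; a working change of variable would have to be constructed from outside the expression.
- integration by parts: not the fit here: there is no polynomial factor to ladder down — parts can still close the trigonometric product by recursion, though the identity rewrite is the direct route.
- partial fractions — the expression is not a ratio of polynomials that decomposes further.


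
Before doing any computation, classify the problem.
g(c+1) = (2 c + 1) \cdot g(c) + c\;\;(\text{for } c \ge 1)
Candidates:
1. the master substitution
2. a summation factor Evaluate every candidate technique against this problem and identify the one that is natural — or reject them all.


Method: a summation factor — because the multiplier 2 c + 1 is index-dependent, divide through by its running product and sum the resulting differences.
- the master substitution: the recursion steps by a constant offset, so exponential reindexing is pointless.
- a summation factor — a fit — the right tool for this form.


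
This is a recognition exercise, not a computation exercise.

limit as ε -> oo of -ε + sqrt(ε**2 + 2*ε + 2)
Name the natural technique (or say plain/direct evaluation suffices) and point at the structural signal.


Technique: conjugate multiplication — the ∞ − ∞ radical form is the exact trigger for the conjugate maneuver.


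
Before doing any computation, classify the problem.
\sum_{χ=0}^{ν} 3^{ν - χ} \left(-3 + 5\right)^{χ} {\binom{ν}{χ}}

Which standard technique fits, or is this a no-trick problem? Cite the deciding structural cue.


Method: the binomial theorem — the binomial coefficients weight matched powers of (-3 + 5) and 3, which is exactly the expansion of a binomial power.


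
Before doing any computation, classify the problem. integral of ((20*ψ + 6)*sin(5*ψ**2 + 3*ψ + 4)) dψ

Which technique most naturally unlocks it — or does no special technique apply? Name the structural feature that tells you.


Best approach: u-substitution — the only nontrivial dependence routes through 5*ψ**2 + 3*ψ + 4, whose derivative supplies the leftover factor up to a constant multiple — u = 5*ψ**2 + 3*ψ + 4 flattens it.


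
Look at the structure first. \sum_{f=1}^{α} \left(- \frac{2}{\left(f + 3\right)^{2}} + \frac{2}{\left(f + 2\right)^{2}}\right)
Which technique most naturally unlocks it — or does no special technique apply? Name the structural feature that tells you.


Method: telescoping — the generic term is a one-step difference of \frac{2}{\left(f + 2\right)^{2}}, so partial sums shortcut to endpoint evaluation.


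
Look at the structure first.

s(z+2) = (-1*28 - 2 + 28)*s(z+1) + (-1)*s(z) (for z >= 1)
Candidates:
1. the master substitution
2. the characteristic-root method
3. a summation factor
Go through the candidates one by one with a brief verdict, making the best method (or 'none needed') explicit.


Verdict: the characteristic-root method — every coefficient is a fixed number and the forcing is zero — substitute r^z and read off the root equation.
- the master substitution: the recursive argument is a shift of the index, not a fixed fraction of it.
- the characteristic-root method — yes, a natural case for it.
- a summation factor — a summation factor telescopes one-step recursions; this one carries higher-order memory.


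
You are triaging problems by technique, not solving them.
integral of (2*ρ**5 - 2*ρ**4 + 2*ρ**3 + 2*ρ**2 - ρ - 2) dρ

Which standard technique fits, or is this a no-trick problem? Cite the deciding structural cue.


Technique: no special technique — scan for structure and find none: constant multiples of powers of ρ, integrate directly.


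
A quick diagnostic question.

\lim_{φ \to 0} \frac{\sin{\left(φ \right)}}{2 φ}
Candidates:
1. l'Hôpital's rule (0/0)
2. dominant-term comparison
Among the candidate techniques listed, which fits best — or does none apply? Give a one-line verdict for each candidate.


Diagnosis: l'Hôpital's rule (0/0) — both numerator and denominator vanish at 0: the genuine 0/0 indeterminate that l'Hôpital exists for. A first-order expansion at the point is an equally standard path; the rule packages it.
- l'Hôpital's rule (0/0) — yes, a natural case for it.
- dominant-term comparison — this is not a rational comparison of growth rates at infinity.


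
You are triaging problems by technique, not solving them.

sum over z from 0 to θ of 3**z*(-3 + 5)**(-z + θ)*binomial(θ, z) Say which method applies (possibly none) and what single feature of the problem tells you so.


Best approach: the binomial theorem — the summand is term z of a binomial expansion in 3 and (-3 + 5); the whole sum is a single power.


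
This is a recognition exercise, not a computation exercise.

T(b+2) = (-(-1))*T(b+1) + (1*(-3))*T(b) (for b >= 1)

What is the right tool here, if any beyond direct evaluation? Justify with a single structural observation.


Best approach: the characteristic-root method — because shifting b leaves the equation's coefficients unchanged, exponential trials reduce it to algebra.
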